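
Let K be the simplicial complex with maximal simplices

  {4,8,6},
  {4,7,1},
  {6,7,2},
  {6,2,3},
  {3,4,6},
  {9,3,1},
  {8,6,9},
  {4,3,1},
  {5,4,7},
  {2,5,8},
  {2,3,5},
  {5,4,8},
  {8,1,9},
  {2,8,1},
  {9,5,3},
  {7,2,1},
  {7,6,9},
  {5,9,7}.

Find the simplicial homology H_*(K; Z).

We work with the vertex ordering 1 < 2 < 3 < 4 < 5 < 6 < 7 < 8 < 9. The simplices of K, each written with vertices in increasing order, are:

  0-simplices (9): [1], [2], [3], [4], [5], [6], [7], [8], [9]
  1-simplices (27): (27 of them)
  2-simplices (18): [1,2,7], [1,2,8], [1,3,4], [1,3,9], [1,4,7], [1,8,9], [2,3,5], [2,3,6], [2,5,8], [2,6,7], [3,4,6], [3,5,9], [4,5,7], [4,5,8], [4,6,8], [5,7,9], [6,7,9], [6,8,9]

giving chain groups C_0 ≅ Z^9, C_1 ≅ Z^27, C_2 ≅ Z^18.

∂_1: C_1 → C_0 maps an edge to its endpoints' difference, ∂[p,q] = q − p. For instance
  ∂[5,7] = [7] − [5].
As a 9×27 matrix over Z this has rank 8, with invariant factors (1,1,1,1,1,1,1,1).

Boundary ∂_2: C_2 → C_1 acts by ∂[p,q,r] = [q,r] − [p,r] + [p,q]. For instance
  ∂[5,7,9] = [7,9] − [5,9] + [5,7],
  ∂[6,7,9] = [7,9] − [6,9] + [6,7].
This gives a 27×18 integer matrix of rank 17; reducing to Smith normal form yields diagonal entries (1,1,1,1,1,1,1,1,1,1,1,1,1,1,1,1,1).

Now H_k = ker ∂_k / im ∂_{k+1}, so:

  H_0: rank C_0 − rank ∂_1 = 9 − 8 = 1, and the invariant factors of ∂_1 are all 1, so H_0 = Z.
  H_1: rank ker ∂_1 − rank ∂_2 = (27 − 8) − 17 = 2, and the invariant factors of ∂_2 are all 1, so H_1 = Z^2.
  H_2: rank ker ∂_2 − rank ∂_3 = (18 − 17) − 0 = 1, and there is no ∂_3, so H_2 = Z.

(K is a triangulation of the torus T^2.)

H_0 = Z,  H_1 = Z^2,  H_2 = Z.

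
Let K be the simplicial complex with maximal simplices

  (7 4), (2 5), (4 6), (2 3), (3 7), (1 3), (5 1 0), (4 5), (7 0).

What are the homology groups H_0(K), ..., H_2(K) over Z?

H_0 ≅ Z,  H_1 ≅ Z^3,  H_2 = 0.

We work with the vertex ordering 0 < 1 < 2 < 3 < 4 < 5 < 6 < 7. The simplices of K, each written with vertices in increasing order, are:

  0-simplices (8): [0], [1], [2], [3], [4], [5], [6], [7]
  1-simplices (11): [0,1], [0,5], [0,7], [1,3], [1,5], [2,3], [2,5], [3,7], [4,5], [4,6], [4,7]
  2-simplices (1): [0,1,5]

so the chain groups are C_0 ≅ Z^8, C_1 ≅ Z^11, C_2 ≅ Z^1.

The boundary map ∂_1: C_1 → C_0 maps an edge to its endpoints' difference, ∂[p,q] = q − p. For instance
  ∂[0,7] = [7] − [0].
The 8×11 boundary matrix has rank 7 and Smith normal form diag(1,1,1,1,1,1,1).

∂_2: C_2 → C_1 acts by ∂[p,q,r] = [q,r] − [p,r] + [p,q]. For instance
  ∂[0,1,5] = [1,5] − [0,5] + [0,1].
As a 11×1 matrix over Z this has rank 1, with invariant factors (1).

Reading off H_k = ker ∂_k / im ∂_{k+1}:

  H_0: rank C_0 − rank ∂_1 = 8 − 7 = 1, and the invariant factors of ∂_1 are all 1, so H_0 = Z.
  H_1: rank ker ∂_1 − rank ∂_2 = (11 − 7) − 1 = 3, and the invariant factors of ∂_2 are all 1, so H_1 = Z^3.
  H_2: rank ker ∂_2 − rank ∂_3 = (1 − 1) − 0 = 0, and there is no ∂_3, so H_2 = 0.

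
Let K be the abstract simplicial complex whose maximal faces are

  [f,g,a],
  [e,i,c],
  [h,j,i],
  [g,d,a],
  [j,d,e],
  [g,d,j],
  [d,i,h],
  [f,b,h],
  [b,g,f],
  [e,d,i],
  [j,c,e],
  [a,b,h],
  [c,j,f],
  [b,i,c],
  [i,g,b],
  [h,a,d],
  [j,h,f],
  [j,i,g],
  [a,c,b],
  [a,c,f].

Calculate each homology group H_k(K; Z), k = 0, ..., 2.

Take the total order a < b < c < d < e < f < g < h < i < j on the vertex set. Then K (dimension 2) consists of the simplices:

  0-simplices (10): a, b, c, d, e, f, g, h, i, j
  1-simplices (30): ab, ac, ad, af, ag, ah, bc, bf, bg, bh, bi, ce, cf, ci, cj, de, dg, dh, di, dj, ei, ej, fg, fh, fj, gi, gj, hi, hj, ij
  2-simplices (20): abc, abh, acf, adg, adh, afg, bci, bfg, bfh, bgi, cei, cej, cfj, dei, dej, dgj, dhi, fhj, gij, hij

so the chain groups are C_0 ≅ Z^10, C_1 ≅ Z^30, C_2 ≅ Z^20.

Boundary ∂_1: C_1 → C_0 is given by ∂[p,q] = [q] − [p]. For instance
  ∂ad = d − a.
The resulting 10×30 matrix has rank 9, and its Smith normal form has invariant factors (1,1,1,1,1,1,1,1,1).

The boundary map ∂_2: C_2 → C_1 maps a triangle to the signed sum of its edges. For instance
  ∂adg = dg − ag + ad,
  ∂dei = ei − di + de.
As a 30×20 matrix over Z this has rank 20, with invariant factors (1,1,1,1,1,1,1,1,1,1,1,1,1,1,1,1,1,1,1,2).

Computing H_k = (kernel of ∂_k) / (image of ∂_{k+1}):

  H_0: rank C_0 − rank ∂_1 = 10 − 9 = 1, and the invariant factors of ∂_1 are all 1, so H_0 ≅ Z.
  H_1: rank ker ∂_1 − rank ∂_2 = (30 − 9) − 20 = 1, and ∂_2 has invariant factor 2 > 1, so H_1 ≅ Z ⊕ Z/2.
  H_2: rank ker ∂_2 − rank ∂_3 = (20 − 20) − 0 = 0, and there is no ∂_3, so H_2 ≅ 0.

As a check, the Euler characteristic is 10 − 30 + 20 = 0, which agrees with 1 − 1 + 0 = 0.

H_0 ≅ Z,  H_1 ≅ Z ⊕ Z/2,  H_2 = 0.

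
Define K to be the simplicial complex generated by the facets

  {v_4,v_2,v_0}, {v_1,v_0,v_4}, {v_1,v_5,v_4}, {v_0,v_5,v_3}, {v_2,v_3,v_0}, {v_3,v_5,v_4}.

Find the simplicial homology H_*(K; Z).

H_0 = Z,  H_1 = Z,  H_2 = 0.

Order the vertices as v_0 < v_1 < v_2 < v_3 < v_4 < v_5. Listing each simplex with vertices in this order, K has dimension 2 with simplices:

  0-simplices (6): [v_0], [v_1], [v_2], [v_3], [v_4], [v_5]
  1-simplices (12): [v_0,v_1], [v_0,v_2], [v_0,v_3], [v_0,v_4], [v_0,v_5], [v_1,v_4], [v_1,v_5], [v_2,v_3], [v_2,v_4], [v_3,v_4], [v_3,v_5], [v_4,v_5]
  2-simplices (6): [v_0,v_1,v_4], [v_0,v_2,v_3], [v_0,v_2,v_4], [v_0,v_3,v_5], [v_1,v_4,v_5], [v_3,v_4,v_5]

so the chain groups are C_0 ≅ Z^6, C_1 ≅ Z^12, C_2 ≅ Z^6.

∂_1: C_1 → C_0 sends each edge [p,q] (with p < q) to q − p.
This gives a 6×12 integer matrix of rank 5; reducing to Smith normal form yields diagonal entries (1,1,1,1,1).

Boundary ∂_2: C_2 → C_1 acts by ∂[p,q,r] = [q,r] − [p,r] + [p,q]. For instance
  ∂[v_0,v_1,v_4] = [v_1,v_4] − [v_0,v_4] + [v_0,v_1],
  ∂[v_1,v_4,v_5] = [v_4,v_5] − [v_1,v_5] + [v_1,v_4].
The resulting 12×6 matrix has rank 6, and its Smith normal form has invariant factors (1,1,1,1,1,1).

Computing H_k = (kernel of ∂_k) / (image of ∂_{k+1}):

  H_0: rank C_0 − rank ∂_1 = 6 − 5 = 1, and the invariant factors of ∂_1 are all 1, so H_0 ≅ Z.
  H_1: rank ker ∂_1 − rank ∂_2 = (12 − 5) − 6 = 1, and the invariant factors of ∂_2 are all 1, so H_1 ≅ Z.
  H_2: rank ker ∂_2 − rank ∂_3 = (6 − 6) − 0 = 0, and there is no ∂_3, so H_2 ≅ 0.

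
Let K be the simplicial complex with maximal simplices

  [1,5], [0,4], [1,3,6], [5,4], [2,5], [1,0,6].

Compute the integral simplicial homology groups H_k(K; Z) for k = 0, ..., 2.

H_0 ≅ Z,  H_1 ≅ Z,  H_2 = 0.

We work with the vertex ordering 0 < 1 < 2 < 3 < 4 < 5 < 6. The simplices of K, each written with vertices in increasing order, are:

  0-simplices (7): [0], [1], [2], [3], [4], [5], [6]
  1-simplices (9): [0,1], [0,4], [0,6], [1,3], [1,5], [1,6], [2,5], [3,6], [4,5]
  2-simplices (2): [0,1,6], [1,3,6]

so the chain groups are C_0 ≅ Z^7, C_1 ≅ Z^9, C_2 ≅ Z^2.

The boundary map ∂_1: C_1 → C_0 sends each edge [p,q] (with p < q) to q − p. For instance
  ∂[0,1] = [1] − [0].
The resulting 7×9 matrix has rank 6, and its Smith normal form has invariant factors (1,1,1,1,1,1).

∂_2: C_2 → C_1 acts by ∂[p,q,r] = [q,r] − [p,r] + [p,q]. For instance
  ∂[0,1,6] = [1,6] − [0,6] + [0,1],
  ∂[1,3,6] = [3,6] − [1,6] + [1,3].
The 9×2 boundary matrix has rank 2 and Smith normal form diag(1,1).

Now H_k = ker ∂_k / im ∂_{k+1}, so:

  H_0: rank C_0 − rank ∂_1 = 7 − 6 = 1, and the invariant factors of ∂_1 are all 1, so H_0 = Z.
  H_1: rank ker ∂_1 − rank ∂_2 = (9 − 6) − 2 = 1, and the invariant factors of ∂_2 are all 1, so H_1 = Z.
  H_2: rank ker ∂_2 − rank ∂_3 = (2 − 2) − 0 = 0, and there is no ∂_3, so H_2 = 0.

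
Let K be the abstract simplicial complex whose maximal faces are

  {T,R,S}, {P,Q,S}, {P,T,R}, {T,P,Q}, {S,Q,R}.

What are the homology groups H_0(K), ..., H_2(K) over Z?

Fix the vertex order P < Q < R < S < T and write every simplex with vertices in increasing order. Then dim K = 2 and the simplices of K are:

  0-simplices (5): P, Q, R, S, T
  1-simplices (10): PQ, PR, PS, PT, QR, QS, QT, RS, RT, ST
  2-simplices (5): PQS, PQT, PRT, QRS, RST

Hence C_0 ≅ Z^5, C_1 ≅ Z^10, C_2 ≅ Z^5.

Boundary ∂_1: C_1 → C_0 maps an edge to its endpoints' difference, ∂[p,q] = q − p.
This gives a 5×10 integer matrix of rank 4; reducing to Smith normal form yields diagonal entries (1,1,1,1).

Boundary ∂_2: C_2 → C_1 acts by ∂[p,q,r] = [q,r] − [p,r] + [p,q]. For instance
  ∂PQS = QS − PS + PQ,
  ∂PQT = QT − PT + PQ.
As a 10×5 matrix over Z this has rank 5, with invariant factors (1,1,1,1,1).

Reading off H_k = ker ∂_k / im ∂_{k+1}:

  H_0: rank C_0 − rank ∂_1 = 5 − 4 = 1, and the invariant factors of ∂_1 are all 1, so H_0 ≅ Z.
  H_1: rank ker ∂_1 − rank ∂_2 = (10 − 4) − 5 = 1, and the invariant factors of ∂_2 are all 1, so H_1 ≅ Z.
  H_2: rank ker ∂_2 − rank ∂_3 = (5 − 5) − 0 = 0, and there is no ∂_3, so H_2 ≅ 0.

H_0 = Z,  H_1 = Z,  H_2 = 0.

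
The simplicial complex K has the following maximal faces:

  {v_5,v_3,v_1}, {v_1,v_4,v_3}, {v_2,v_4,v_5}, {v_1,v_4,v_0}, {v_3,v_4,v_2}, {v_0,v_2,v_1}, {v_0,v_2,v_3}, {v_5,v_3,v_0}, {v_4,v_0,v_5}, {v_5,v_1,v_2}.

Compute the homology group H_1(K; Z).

K has 6 vertices, 15 edges, 10 triangles.
rank ∂_1 = 5, rank ∂_2 = 10 ⇒ b_1 = 15 − 5 − 10 = 0; ∂_2 has invariant factor(s) [2] giving torsion. So H_1 ≅ Z_2.

H_1 = Z_2.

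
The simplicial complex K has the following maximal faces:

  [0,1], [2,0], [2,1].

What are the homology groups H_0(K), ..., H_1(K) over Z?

K has 3 vertices, 3 edges.
rank ∂_0 = 0, rank ∂_1 = 2 ⇒ b_0 = 3 − 0 − 2 = 1; all invariant factors of ∂_1 are 1 so no torsion. So H_0 = Z.
rank ∂_1 = 2, rank ∂_2 = 0 ⇒ b_1 = 3 − 2 − 0 = 1. So H_1 = Z.

H_0 ≅ Z,  H_1 ≅ Z.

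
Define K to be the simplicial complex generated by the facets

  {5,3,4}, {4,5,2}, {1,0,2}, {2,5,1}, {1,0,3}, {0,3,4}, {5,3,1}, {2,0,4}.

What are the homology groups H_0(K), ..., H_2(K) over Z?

H_0 ≅ Z,  H_1 = 0,  H_2 ≅ Z.

Fix the vertex order 0 < 1 < 2 < 3 < 4 < 5 and write every simplex with vertices in increasing order. Then dim K = 2 and the simplices of K are:

  0-simplices (6): [0], [1], [2], [3], [4], [5]
  1-simplices (12): [0,1], [0,2], [0,3], [0,4], [1,2], [1,3], [1,5], [2,4], [2,5], [3,4], [3,5], [4,5]
  2-simplices (8): [0,1,2], [0,1,3], [0,2,4], [0,3,4], [1,2,5], [1,3,5], [2,4,5], [3,4,5]

Hence C_0 ≅ Z^6, C_1 ≅ Z^12, C_2 ≅ Z^8.

Boundary ∂_1: C_1 → C_0 is given by ∂[p,q] = [q] − [p]. For instance
  ∂[1,5] = [5] − [1].
This gives a 6×12 integer matrix of rank 5; reducing to Smith normal form yields diagonal entries (1,1,1,1,1).

The boundary map ∂_2: C_2 → C_1 maps a triangle to the signed sum of its edges. For instance
  ∂[2,4,5] = [4,5] − [2,5] + [2,4],
  ∂[0,1,3] = [1,3] − [0,3] + [0,1].
The 12×8 boundary matrix has rank 7 and Smith normal form diag(1,1,1,1,1,1,1).

Now H_k = ker ∂_k / im ∂_{k+1}, so:

  H_0: rank C_0 − rank ∂_1 = 6 − 5 = 1, and the invariant factors of ∂_1 are all 1, so H_0 ≅ Z.
  H_1: rank ker ∂_1 − rank ∂_2 = (12 − 5) − 7 = 0, and the invariant factors of ∂_2 are all 1, so H_1 ≅ 0.
  H_2: rank ker ∂_2 − rank ∂_3 = (8 − 7) − 0 = 1, and there is no ∂_3, so H_2 ≅ Z.

As a check, the Euler characteristic is 6 − 12 + 8 = 2, which agrees with 1 − 0 + 1 = 2.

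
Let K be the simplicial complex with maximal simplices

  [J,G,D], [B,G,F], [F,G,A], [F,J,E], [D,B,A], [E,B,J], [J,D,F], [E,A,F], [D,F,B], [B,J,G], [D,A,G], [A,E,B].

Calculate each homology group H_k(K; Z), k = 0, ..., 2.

Fix the vertex order A < B < D < E < F < G < J and write every simplex with vertices in increasing order. Then dim K = 2 and the simplices of K are:

  0-simplices (7): A, B, D, E, F, G, J
  1-simplices (18): AB, AD, AE, AF, AG, BD, BE, BF, BG, BJ, DF, DG, DJ, EF, EJ, FG, FJ, GJ
  2-simplices (12): ABD, ABE, ADG, AEF, AFG, BDF, BEJ, BFG, BGJ, DFJ, DGJ, EFJ

so the chain groups are C_0 ≅ Z^7, C_1 ≅ Z^18, C_2 ≅ Z^12.

The boundary map ∂_1: C_1 → C_0 sends each edge [p,q] (with p < q) to q − p. For instance
  ∂BG = G − B.
The resulting 7×18 matrix has rank 6, and its Smith normal form has invariant factors (1,1,1,1,1,1).

The boundary map ∂_2: C_2 → C_1 maps a triangle to the signed sum of its edges. For instance
  ∂ABE = BE − AE + AB,
  ∂BEJ = EJ − BJ + BE.
As a 18×12 matrix over Z this has rank 12, with invariant factors (1,1,1,1,1,1,1,1,1,1,1,2).

From H_k ≅ ker(∂_k) / im(∂_{k+1}) we obtain:

  H_0: rank C_0 − rank ∂_1 = 7 − 6 = 1, and the invariant factors of ∂_1 are all 1, so H_0 = Z.
  H_1: rank ker ∂_1 − rank ∂_2 = (18 − 6) − 12 = 0, and ∂_2 has invariant factor 2 > 1, so H_1 = Z_2.
  H_2: rank ker ∂_2 − rank ∂_3 = (12 − 12) − 0 = 0, and there is no ∂_3, so H_2 = 0.

(K is a triangulation of the real projective plane RP^2.)

H_0 = Z,  H_1 = Z_2,  H_2 = 0.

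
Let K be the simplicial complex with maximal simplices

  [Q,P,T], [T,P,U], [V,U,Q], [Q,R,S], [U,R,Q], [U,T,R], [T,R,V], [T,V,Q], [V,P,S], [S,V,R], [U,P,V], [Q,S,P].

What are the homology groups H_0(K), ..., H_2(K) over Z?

H_0 ≅ Z,  H_1 ≅ Z/2Z,  H_2 = 0.

We work with the vertex ordering P < Q < R < S < T < U < V. The simplices of K, each written with vertices in increasing order, are:

  0-simplices (7): P, Q, R, S, T, U, V
  1-simplices (18): PQ, PS, PT, PU, PV, QR, QS, QT, QU, QV, RS, RT, RU, RV, SV, TU, TV, UV
  2-simplices (12): PQS, PQT, PSV, PTU, PUV, QRS, QRU, QTV, QUV, RSV, RTU, RTV

so the chain groups are C_0 ≅ Z^7, C_1 ≅ Z^18, C_2 ≅ Z^12.

The boundary map ∂_1: C_1 → C_0 sends each edge [p,q] (with p < q) to q − p.
This gives a 7×18 integer matrix of rank 6; reducing to Smith normal form yields diagonal entries (1,1,1,1,1,1).

The boundary map ∂_2: C_2 → C_1 maps a triangle to the signed sum of its edges. For instance
  ∂PUV = UV − PV + PU,
  ∂RTV = TV − RV + RT.
This gives a 18×12 integer matrix of rank 12; reducing to Smith normal form yields diagonal entries (1,1,1,1,1,1,1,1,1,1,1,2).

Now H_k = ker ∂_k / im ∂_{k+1}, so:

  H_0: rank C_0 − rank ∂_1 = 7 − 6 = 1, and the invariant factors of ∂_1 are all 1, so H_0 ≅ Z.
  H_1: rank ker ∂_1 − rank ∂_2 = (18 − 6) − 12 = 0, and ∂_2 has invariant factor 2 > 1, so H_1 ≅ Z/2Z.
  H_2: rank ker ∂_2 − rank ∂_3 = (12 − 12) − 0 = 0, and there is no ∂_3, so H_2 ≅ 0.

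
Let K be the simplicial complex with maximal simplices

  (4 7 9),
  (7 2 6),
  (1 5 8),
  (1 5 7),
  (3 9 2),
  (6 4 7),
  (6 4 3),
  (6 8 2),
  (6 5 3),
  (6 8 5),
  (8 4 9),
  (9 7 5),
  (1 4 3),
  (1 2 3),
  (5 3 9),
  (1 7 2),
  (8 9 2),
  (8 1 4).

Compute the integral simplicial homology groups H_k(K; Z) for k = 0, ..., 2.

K has 9 vertices, 27 edges, 18 triangles.
rank ∂_0 = 0, rank ∂_1 = 8 ⇒ b_0 = 9 − 0 − 8 = 1; all invariant factors of ∂_1 are 1 so no torsion. So H_0 ≅ Z.
rank ∂_1 = 8, rank ∂_2 = 17 ⇒ b_1 = 27 − 8 − 17 = 2; all invariant factors of ∂_2 are 1 so no torsion. So H_1 ≅ Z^2.
rank ∂_2 = 17, rank ∂_3 = 0 ⇒ b_2 = 18 − 17 − 0 = 1. So H_2 ≅ Z.

H_0 = Z,  H_1 = Z^2,  H_2 = Z.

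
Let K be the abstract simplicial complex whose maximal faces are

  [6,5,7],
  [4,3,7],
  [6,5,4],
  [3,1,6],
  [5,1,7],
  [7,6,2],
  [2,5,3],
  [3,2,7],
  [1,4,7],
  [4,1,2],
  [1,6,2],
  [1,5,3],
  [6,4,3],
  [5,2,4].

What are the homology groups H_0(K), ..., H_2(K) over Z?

H_0 = Z,  H_1 = Z^2,  H_2 = Z.

Take the total order 1 < 2 < 3 < 4 < 5 < 6 < 7 on the vertex set. Then K (dimension 2) consists of the simplices:

  0-simplices (7): [1], [2], [3], [4], [5], [6], [7]
  1-simplices (21): [1,2], [1,3], [1,4], [1,5], [1,6], [1,7], [2,3], [2,4], [2,5], [2,6], [2,7], [3,4], [3,5], [3,6], [3,7], [4,5], [4,6], [4,7], [5,6], [5,7], [6,7]
  2-simplices (14): [1,2,4], [1,2,6], [1,3,5], [1,3,6], [1,4,7], [1,5,7], [2,3,5], [2,3,7], [2,4,5], [2,6,7], [3,4,6], [3,4,7], [4,5,6], [5,6,7]

Hence C_0 ≅ Z^7, C_1 ≅ Z^21, C_2 ≅ Z^14.

∂_1: C_1 → C_0 is given by ∂[p,q] = [q] − [p]. For instance
  ∂[1,4] = [4] − [1].
The resulting 7×21 matrix has rank 6, and its Smith normal form has invariant factors (1,1,1,1,1,1).

The boundary map ∂_2: C_2 → C_1 sends each 2-simplex [p,q,r] to [q,r] − [p,r] + [p,q]. For instance
  ∂[2,3,5] = [3,5] − [2,5] + [2,3],
  ∂[2,3,7] = [3,7] − [2,7] + [2,3].
The resulting 21×14 matrix has rank 13, and its Smith normal form has invariant factors (1,1,1,1,1,1,1,1,1,1,1,1,1).

Reading off H_k = ker ∂_k / im ∂_{k+1}:

  H_0: rank C_0 − rank ∂_1 = 7 − 6 = 1, and the invariant factors of ∂_1 are all 1, so H_0 ≅ Z.
  H_1: rank ker ∂_1 − rank ∂_2 = (21 − 6) − 13 = 2, and the invariant factors of ∂_2 are all 1, so H_1 ≅ Z^2.
  H_2: rank ker ∂_2 − rank ∂_3 = (14 − 13) − 0 = 1, and there is no ∂_3, so H_2 ≅ Z.

(K is a triangulation of the torus T^2.)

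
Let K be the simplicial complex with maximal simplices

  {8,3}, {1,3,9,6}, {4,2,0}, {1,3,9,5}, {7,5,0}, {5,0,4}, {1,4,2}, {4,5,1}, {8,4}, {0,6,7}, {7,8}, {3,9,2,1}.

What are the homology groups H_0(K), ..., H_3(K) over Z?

Fix the vertex order 0 < 1 < 2 < 3 < 4 < 5 < 6 < 7 < 8 < 9 and write every simplex with vertices in increasing order. Then dim K = 3 and the simplices of K are:

  0-simplices (10): [0], [1], [2], [3], [4], [5], [6], [7], [8], [9]
  1-simplices (25): (25 of them)
  2-simplices (16): [0,2,4], [0,4,5], [0,5,7], [0,6,7], [1,2,3], [1,2,4], [1,2,9], [1,3,5], [1,3,6], [1,3,9], [1,4,5], [1,5,9], [1,6,9], [2,3,9], [3,5,9], [3,6,9]
  3-simplices (3): [1,2,3,9], [1,3,5,9], [1,3,6,9]

so the chain groups are C_0 ≅ Z^10, C_1 ≅ Z^25, C_2 ≅ Z^16, C_3 ≅ Z^3.

The boundary map ∂_1: C_1 → C_0 is given by ∂[p,q] = [q] − [p]. For instance
  ∂[1,9] = [9] − [1].
The 10×25 boundary matrix has rank 9 and Smith normal form diag(1,1,1,1,1,1,1,1,1).

∂_2: C_2 → C_1 maps a triangle to the signed sum of its edges. For instance
  ∂[0,6,7] = [6,7] − [0,7] + [0,6],
  ∂[1,6,9] = [6,9] − [1,9] + [1,6].
The resulting 25×16 matrix has rank 13, and its Smith normal form has invariant factors (1,1,1,1,1,1,1,1,1,1,1,1,1).

The boundary map ∂_3: C_3 → C_2 sends each 3-simplex σ to the alternating sum Σ_i (−1)^i (σ with its i-th vertex removed). For instance
  ∂[1,3,6,9] = [3,6,9] − [1,6,9] + [1,3,9] − [1,3,6],
  ∂[1,2,3,9] = [2,3,9] − [1,3,9] + [1,2,9] − [1,2,3].
As a 16×3 matrix over Z this has rank 3, with invariant factors (1,1,1).

Reading off H_k = ker ∂_k / im ∂_{k+1}:

  H_0: rank C_0 − rank ∂_1 = 10 − 9 = 1, and the invariant factors of ∂_1 are all 1, so H_0 = Z.
  H_1: rank ker ∂_1 − rank ∂_2 = (25 − 9) − 13 = 3, and the invariant factors of ∂_2 are all 1, so H_1 = Z^3.
  H_2: rank ker ∂_2 − rank ∂_3 = (16 − 13) − 3 = 0, and the invariant factors of ∂_3 are all 1, so H_2 = 0.
  H_3: rank ker ∂_3 − rank ∂_4 = (3 − 3) − 0 = 0, and there is no ∂_4, so H_3 = 0.

H_0 ≅ Z,  H_1 ≅ Z^3,  H_2 = 0,  H_3 = 0.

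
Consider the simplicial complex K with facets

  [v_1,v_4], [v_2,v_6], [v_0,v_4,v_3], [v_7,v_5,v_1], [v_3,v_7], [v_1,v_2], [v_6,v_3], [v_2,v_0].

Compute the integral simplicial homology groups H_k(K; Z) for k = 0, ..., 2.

K has 8 vertices, 12 edges, 2 triangles.
rank ∂_0 = 0, rank ∂_1 = 7 ⇒ b_0 = 8 − 0 − 7 = 1; all invariant factors of ∂_1 are 1 so no torsion. So H_0 ≅ Z.
rank ∂_1 = 7, rank ∂_2 = 2 ⇒ b_1 = 12 − 7 − 2 = 3; all invariant factors of ∂_2 are 1 so no torsion. So H_1 ≅ Z^3.
rank ∂_2 = 2, rank ∂_3 = 0 ⇒ b_2 = 2 − 2 − 0 = 0. So H_2 ≅ 0.

H_0 = Z,  H_1 = Z^3,  H_2 = 0.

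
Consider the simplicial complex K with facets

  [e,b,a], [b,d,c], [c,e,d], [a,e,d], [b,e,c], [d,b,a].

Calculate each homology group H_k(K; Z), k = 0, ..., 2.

Order the vertices as a < b < c < d < e. Listing each simplex with vertices in this order, K has dimension 2 with simplices:

  0-simplices (5): a, b, c, d, e
  1-simplices (9): ab, ad, ae, bc, bd, be, cd, ce, de
  2-simplices (6): abd, abe, ade, bcd, bce, cde

giving chain groups C_0 ≅ Z^5, C_1 ≅ Z^9, C_2 ≅ Z^6.

Boundary ∂_1: C_1 → C_0 maps an edge to its endpoints' difference, ∂[p,q] = q − p.
The 5×9 boundary matrix has rank 4 and Smith normal form diag(1,1,1,1).

The boundary map ∂_2: C_2 → C_1 sends each 2-simplex [p,q,r] to [q,r] − [p,r] + [p,q]. For instance
  ∂bce = ce − be + bc,
  ∂cde = de − ce + cd.
The 9×6 boundary matrix has rank 5 and Smith normal form diag(1,1,1,1,1).

Computing H_k = (kernel of ∂_k) / (image of ∂_{k+1}):

  H_0: rank C_0 − rank ∂_1 = 5 − 4 = 1, and the invariant factors of ∂_1 are all 1, so H_0 = Z.
  H_1: rank ker ∂_1 − rank ∂_2 = (9 − 4) − 5 = 0, and the invariant factors of ∂_2 are all 1, so H_1 = 0.
  H_2: rank ker ∂_2 − rank ∂_3 = (6 − 5) − 0 = 1, and there is no ∂_3, so H_2 = Z.

(K is a triangulation of the 2-sphere S^2.)

H_0 = Z,  H_1 = 0,  H_2 = Z.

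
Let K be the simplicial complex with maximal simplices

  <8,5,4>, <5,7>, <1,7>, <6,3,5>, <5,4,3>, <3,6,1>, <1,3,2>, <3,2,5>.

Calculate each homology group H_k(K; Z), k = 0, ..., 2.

H_0 = Z,  H_1 = Z,  H_2 = 0.

Take the total order 1 < 2 < 3 < 4 < 5 < 6 < 7 < 8 on the vertex set. Then K (dimension 2) consists of the simplices:

  0-simplices (8): [1], [2], [3], [4], [5], [6], [7], [8]
  1-simplices (14): [1,2], [1,3], [1,6], [1,7], [2,3], [2,5], [3,4], [3,5], [3,6], [4,5], [4,8], [5,6], [5,7], [5,8]
  2-simplices (6): [1,2,3], [1,3,6], [2,3,5], [3,4,5], [3,5,6], [4,5,8]

giving chain groups C_0 ≅ Z^8, C_1 ≅ Z^14, C_2 ≅ Z^6.

The boundary map ∂_1: C_1 → C_0 sends each edge [p,q] (with p < q) to q − p. For instance
  ∂[1,2] = [2] − [1].
The 8×14 boundary matrix has rank 7 and Smith normal form diag(1,1,1,1,1,1,1).

Boundary ∂_2: C_2 → C_1 maps a triangle to the signed sum of its edges. For instance
  ∂[1,2,3] = [2,3] − [1,3] + [1,2],
  ∂[3,5,6] = [5,6] − [3,6] + [3,5].
This gives a 14×6 integer matrix of rank 6; reducing to Smith normal form yields diagonal entries (1,1,1,1,1,1).

Now H_k = ker ∂_k / im ∂_{k+1}, so:

  H_0: rank C_0 − rank ∂_1 = 8 − 7 = 1, and the invariant factors of ∂_1 are all 1, so H_0 ≅ Z.
  H_1: rank ker ∂_1 − rank ∂_2 = (14 − 7) − 6 = 1, and the invariant factors of ∂_2 are all 1, so H_1 ≅ Z.
  H_2: rank ker ∂_2 − rank ∂_3 = (6 − 6) − 0 = 0, and there is no ∂_3, so H_2 ≅ 0.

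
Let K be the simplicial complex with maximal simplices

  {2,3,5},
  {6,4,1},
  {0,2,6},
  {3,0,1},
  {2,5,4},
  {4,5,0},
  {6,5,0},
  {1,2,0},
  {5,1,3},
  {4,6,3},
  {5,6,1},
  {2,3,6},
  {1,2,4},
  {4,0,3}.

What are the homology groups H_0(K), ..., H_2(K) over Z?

Take the total order 0 < 1 < 2 < 3 < 4 < 5 < 6 on the vertex set. Then K (dimension 2) consists of the simplices:

  0-simplices (7): [0], [1], [2], [3], [4], [5], [6]
  1-simplices (21): [0,1], [0,2], [0,3], [0,4], [0,5], [0,6], [1,2], [1,3], [1,4], [1,5], [1,6], [2,3], [2,4], [2,5], [2,6], [3,4], [3,5], [3,6], [4,5], [4,6], [5,6]
  2-simplices (14): [0,1,2], [0,1,3], [0,2,6], [0,3,4], [0,4,5], [0,5,6], [1,2,4], [1,3,5], [1,4,6], [1,5,6], [2,3,5], [2,3,6], [2,4,5], [3,4,6]

giving chain groups C_0 ≅ Z^7, C_1 ≅ Z^21, C_2 ≅ Z^14.

Boundary ∂_1: C_1 → C_0 maps an edge to its endpoints' difference, ∂[p,q] = q − p. For instance
  ∂[4,6] = [6] − [4].
This gives a 7×21 integer matrix of rank 6; reducing to Smith normal form yields diagonal entries (1,1,1,1,1,1).

Boundary ∂_2: C_2 → C_1 maps a triangle to the signed sum of its edges. For instance
  ∂[1,2,4] = [2,4] − [1,4] + [1,2],
  ∂[2,4,5] = [4,5] − [2,5] + [2,4].
The resulting 21×14 matrix has rank 13, and its Smith normal form has invariant factors (1,1,1,1,1,1,1,1,1,1,1,1,1).

Now H_k = ker ∂_k / im ∂_{k+1}, so:

  H_0: rank C_0 − rank ∂_1 = 7 − 6 = 1, and the invariant factors of ∂_1 are all 1, so H_0 ≅ Z.
  H_1: rank ker ∂_1 − rank ∂_2 = (21 − 6) − 13 = 2, and the invariant factors of ∂_2 are all 1, so H_1 ≅ Z^2.
  H_2: rank ker ∂_2 − rank ∂_3 = (14 − 13) − 0 = 1, and there is no ∂_3, so H_2 ≅ Z.

As a check, the Euler characteristic is 7 − 21 + 14 = 0, which agrees with 1 − 2 + 1 = 0.

H_0 = Z,  H_1 = Z^2,  H_2 = Z.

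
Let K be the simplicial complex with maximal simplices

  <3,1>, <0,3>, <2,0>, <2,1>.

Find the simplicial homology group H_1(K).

H_1 = Z.

Fix the vertex order 0 < 1 < 2 < 3 and write every simplex with vertices in increasing order. Then dim K = 1 and the simplices of K are:

  0-simplices (4): [0], [1], [2], [3]
  1-simplices (4): [0,2], [0,3], [1,2], [1,3]

so the chain groups are C_0 ≅ Z^4, C_1 ≅ Z^4.

The boundary map ∂_1: C_1 → C_0 sends each edge [p,q] (with p < q) to q − p. For instance
  ∂[0,2] = [2] − [0].
The 4×4 boundary matrix has rank 3 and Smith normal form diag(1,1,1).

Computing H_k = (kernel of ∂_k) / (image of ∂_{k+1}):

  H_1: rank ker ∂_1 − rank ∂_2 = (4 − 3) − 0 = 1, and there is no ∂_2, so H_1 ≅ Z.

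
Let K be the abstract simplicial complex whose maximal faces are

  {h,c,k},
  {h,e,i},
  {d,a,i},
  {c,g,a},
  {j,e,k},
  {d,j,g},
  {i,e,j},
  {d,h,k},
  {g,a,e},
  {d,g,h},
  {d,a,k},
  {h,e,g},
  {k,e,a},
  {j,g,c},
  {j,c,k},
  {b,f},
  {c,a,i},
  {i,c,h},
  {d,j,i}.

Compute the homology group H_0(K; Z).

H_0 = Z^2.

Take the total order a < b < c < d < e < f < g < h < i < j < k on the vertex set. Then K (dimension 2) consists of the simplices:

  0-simplices (11): a, b, c, d, e, f, g, h, i, j, k
  1-simplices (28): ac, ad, ae, ag, ai, ak, bf, cg, ch, ci, cj, ck, dg, dh, di, dj, dk, eg, eh, ei, ej, ek, gh, gj, hi, hk, ij, jk
  2-simplices (18): acg, aci, adi, adk, aeg, aek, cgj, chi, chk, cjk, dgh, dgj, dhk, dij, egh, ehi, eij, ejk

giving chain groups C_0 ≅ Z^11, C_1 ≅ Z^28, C_2 ≅ Z^18.

Boundary ∂_1: C_1 → C_0 maps an edge to its endpoints' difference, ∂[p,q] = q − p. For instance
  ∂jk = k − j.
This gives a 11×28 integer matrix of rank 9; reducing to Smith normal form yields diagonal entries (1,1,1,1,1,1,1,1,1).

Boundary ∂_2: C_2 → C_1 sends each 2-simplex [p,q,r] to [q,r] − [p,r] + [p,q]. For instance
  ∂adi = di − ai + ad,
  ∂egh = gh − eh + eg.
The 28×18 boundary matrix has rank 17 and Smith normal form diag(1,1,1,1,1,1,1,1,1,1,1,1,1,1,1,1,1).

From H_k ≅ ker(∂_k) / im(∂_{k+1}) we obtain:

  H_0: rank C_0 − rank ∂_1 = 11 − 9 = 2, and the invariant factors of ∂_1 are all 1, so H_0 = Z^2.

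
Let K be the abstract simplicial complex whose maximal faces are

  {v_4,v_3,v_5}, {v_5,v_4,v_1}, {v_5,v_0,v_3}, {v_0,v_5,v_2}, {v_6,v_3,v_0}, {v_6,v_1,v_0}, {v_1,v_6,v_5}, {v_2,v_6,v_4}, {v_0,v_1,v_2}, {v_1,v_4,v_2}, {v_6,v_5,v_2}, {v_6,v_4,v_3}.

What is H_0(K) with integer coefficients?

We work with the vertex ordering v_0 < v_1 < v_2 < v_3 < v_4 < v_5 < v_6. The simplices of K, each written with vertices in increasing order, are:

  0-simplices (7): [v_0], [v_1], [v_2], [v_3], [v_4], [v_5], [v_6]
  1-simplices (18): (18 of them)
  2-simplices (12): (12 of them)

so the chain groups are C_0 ≅ Z^7, C_1 ≅ Z^18, C_2 ≅ Z^12.

Boundary ∂_1: C_1 → C_0 maps an edge to its endpoints' difference, ∂[p,q] = q − p. For instance
  ∂[v_1,v_2] = [v_2] − [v_1].
The resulting 7×18 matrix has rank 6, and its Smith normal form has invariant factors (1,1,1,1,1,1).

Boundary ∂_2: C_2 → C_1 acts by ∂[p,q,r] = [q,r] − [p,r] + [p,q]. For instance
  ∂[v_3,v_4,v_5] = [v_4,v_5] − [v_3,v_5] + [v_3,v_4],
  ∂[v_1,v_5,v_6] = [v_5,v_6] − [v_1,v_6] + [v_1,v_5].
As a 18×12 matrix over Z this has rank 12, with invariant factors (1,1,1,1,1,1,1,1,1,1,1,2).

Reading off H_k = ker ∂_k / im ∂_{k+1}:

  H_0: rank C_0 − rank ∂_1 = 7 − 6 = 1, and the invariant factors of ∂_1 are all 1, so H_0 = Z.

H_0 = Z.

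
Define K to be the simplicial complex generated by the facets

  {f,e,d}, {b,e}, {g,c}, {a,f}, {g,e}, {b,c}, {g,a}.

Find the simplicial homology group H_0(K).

K has 7 vertices, 9 edges, 1 triangle.
rank ∂_0 = 0, rank ∂_1 = 6 ⇒ b_0 = 7 − 0 − 6 = 1; all invariant factors of ∂_1 are 1 so no torsion. So H_0 = Z.

H_0 ≅ Z.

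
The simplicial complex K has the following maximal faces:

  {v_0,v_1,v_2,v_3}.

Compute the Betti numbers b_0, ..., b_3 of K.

Take the total order v_0 < v_1 < v_2 < v_3 on the vertex set. Then K (dimension 3) consists of the simplices:

  0-simplices (4): [v_0], [v_1], [v_2], [v_3]
  1-simplices (6): [v_0,v_1], [v_0,v_2], [v_0,v_3], [v_1,v_2], [v_1,v_3], [v_2,v_3]
  2-simplices (4): [v_0,v_1,v_2], [v_0,v_1,v_3], [v_0,v_2,v_3], [v_1,v_2,v_3]
  3-simplices (1): [v_0,v_1,v_2,v_3]

Hence C_0 ≅ Z^4, C_1 ≅ Z^6, C_2 ≅ Z^4, C_3 ≅ Z^1.

∂_1: C_1 → C_0 is given by ∂[p,q] = [q] − [p].
This gives a 4×6 integer matrix of rank 3; reducing to Smith normal form yields diagonal entries (1,1,1).

Boundary ∂_2: C_2 → C_1 acts by ∂[p,q,r] = [q,r] − [p,r] + [p,q]. For instance
  ∂[v_0,v_2,v_3] = [v_2,v_3] − [v_0,v_3] + [v_0,v_2],
  ∂[v_1,v_2,v_3] = [v_2,v_3] − [v_1,v_3] + [v_1,v_2].
The resulting 6×4 matrix has rank 3, and its Smith normal form has invariant factors (1,1,1).

∂_3: C_3 → C_2 sends each 3-simplex σ to the alternating sum Σ_i (−1)^i (σ with its i-th vertex removed). For instance
  ∂[v_0,v_1,v_2,v_3] = [v_1,v_2,v_3] − [v_0,v_2,v_3] + [v_0,v_1,v_3] − [v_0,v_1,v_2].
The 4×1 boundary matrix has rank 1 and Smith normal form diag(1).

Computing H_k = (kernel of ∂_k) / (image of ∂_{k+1}):

  H_0: rank C_0 − rank ∂_1 = 4 − 3 = 1, and the invariant factors of ∂_1 are all 1, so H_0 = Z.
  H_1: rank ker ∂_1 − rank ∂_2 = (6 − 3) − 3 = 0, and the invariant factors of ∂_2 are all 1, so H_1 = 0.
  H_2: rank ker ∂_2 − rank ∂_3 = (4 − 3) − 1 = 0, and the invariant factors of ∂_3 are all 1, so H_2 = 0.
  H_3: rank ker ∂_3 − rank ∂_4 = (1 − 1) − 0 = 0, and there is no ∂_4, so H_3 = 0.

Hence the Betti numbers are b_0 = 1, b_1 = 0, b_2 = 0, b_3 = 0.

b_0 = 1, b_1 = 0, b_2 = 0, b_3 = 0.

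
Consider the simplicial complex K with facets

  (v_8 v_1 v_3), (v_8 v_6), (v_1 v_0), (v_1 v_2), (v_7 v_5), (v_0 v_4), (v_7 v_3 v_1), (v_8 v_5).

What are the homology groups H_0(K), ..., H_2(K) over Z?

Fix the vertex order v_0 < v_1 < v_2 < v_3 < v_4 < v_5 < v_6 < v_7 < v_8 and write every simplex with vertices in increasing order. Then dim K = 2 and the simplices of K are:

  0-simplices (9): [v_0], [v_1], [v_2], [v_3], [v_4], [v_5], [v_6], [v_7], [v_8]
  1-simplices (11): [v_0,v_1], [v_0,v_4], [v_1,v_2], [v_1,v_3], [v_1,v_7], [v_1,v_8], [v_3,v_7], [v_3,v_8], [v_5,v_7], [v_5,v_8], [v_6,v_8]
  2-simplices (2): [v_1,v_3,v_7], [v_1,v_3,v_8]

giving chain groups C_0 ≅ Z^9, C_1 ≅ Z^11, C_2 ≅ Z^2.

Boundary ∂_1: C_1 → C_0 is given by ∂[p,q] = [q] − [p].
The 9×11 boundary matrix has rank 8 and Smith normal form diag(1,1,1,1,1,1,1,1).

∂_2: C_2 → C_1 acts by ∂[p,q,r] = [q,r] − [p,r] + [p,q]. For instance
  ∂[v_1,v_3,v_8] = [v_3,v_8] − [v_1,v_8] + [v_1,v_3],
  ∂[v_1,v_3,v_7] = [v_3,v_7] − [v_1,v_7] + [v_1,v_3].
As a 11×2 matrix over Z this has rank 2, with invariant factors (1,1).

Reading off H_k = ker ∂_k / im ∂_{k+1}:

  H_0: rank C_0 − rank ∂_1 = 9 − 8 = 1, and the invariant factors of ∂_1 are all 1, so H_0 = Z.
  H_1: rank ker ∂_1 − rank ∂_2 = (11 − 8) − 2 = 1, and the invariant factors of ∂_2 are all 1, so H_1 = Z.
  H_2: rank ker ∂_2 − rank ∂_3 = (2 − 2) − 0 = 0, and there is no ∂_3, so H_2 = 0.

H_0 = Z,  H_1 = Z,  H_2 = 0.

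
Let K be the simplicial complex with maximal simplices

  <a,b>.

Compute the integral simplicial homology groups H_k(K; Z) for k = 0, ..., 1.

H_0 = Z,  H_1 = 0.

Fix the vertex order a < b and write every simplex with vertices in increasing order. Then dim K = 1 and the simplices of K are:

  0-simplices (2): a, b
  1-simplices (1): ab

so the chain groups are C_0 ≅ Z^2, C_1 ≅ Z^1.

∂_1: C_1 → C_0 maps an edge to its endpoints' difference, ∂[p,q] = q − p.
The 2×1 boundary matrix has rank 1 and Smith normal form diag(1).

Computing H_k = (kernel of ∂_k) / (image of ∂_{k+1}):

  H_0: rank C_0 − rank ∂_1 = 2 − 1 = 1, and the invariant factors of ∂_1 are all 1, so H_0 ≅ Z.
  H_1: rank ker ∂_1 − rank ∂_2 = (1 − 1) − 0 = 0, and there is no ∂_2, so H_1 ≅ 0.

(K is a triangulation of the 1-simplex.)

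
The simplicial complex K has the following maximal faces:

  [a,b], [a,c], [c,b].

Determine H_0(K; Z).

K has 3 vertices, 3 edges.
rank ∂_0 = 0, rank ∂_1 = 2 ⇒ b_0 = 3 − 0 − 2 = 1; all invariant factors of ∂_1 are 1 so no torsion. So H_0 ≅ Z.

H_0 = Z.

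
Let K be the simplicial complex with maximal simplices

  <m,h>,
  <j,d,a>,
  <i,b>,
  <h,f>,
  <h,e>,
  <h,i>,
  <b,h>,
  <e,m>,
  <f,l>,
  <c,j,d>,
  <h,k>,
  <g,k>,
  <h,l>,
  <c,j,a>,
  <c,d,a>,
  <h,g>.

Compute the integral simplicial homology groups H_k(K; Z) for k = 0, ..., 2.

H_0 ≅ Z^2,  H_1 ≅ Z^4,  H_2 ≅ Z.

Fix the vertex order a < b < c < d < e < f < g < h < i < j < k < l < m and write every simplex with vertices in increasing order. Then dim K = 2 and the simplices of K are:

  0-simplices (13): a, b, c, d, e, f, g, h, i, j, k, l, m
  1-simplices (18): ac, ad, aj, bh, bi, cd, cj, dj, eh, em, fh, fl, gh, gk, hi, hk, hl, hm
  2-simplices (4): acd, acj, adj, cdj

Hence C_0 ≅ Z^13, C_1 ≅ Z^18, C_2 ≅ Z^4.

∂_1: C_1 → C_0 maps an edge to its endpoints' difference, ∂[p,q] = q − p.
The resulting 13×18 matrix has rank 11, and its Smith normal form has invariant factors (1,1,1,1,1,1,1,1,1,1,1).

∂_2: C_2 → C_1 acts by ∂[p,q,r] = [q,r] − [p,r] + [p,q]. For instance
  ∂adj = dj − aj + ad,
  ∂cdj = dj − cj + cd.
As a 18×4 matrix over Z this has rank 3, with invariant factors (1,1,1).

From H_k ≅ ker(∂_k) / im(∂_{k+1}) we obtain:

  H_0: rank C_0 − rank ∂_1 = 13 − 11 = 2, and the invariant factors of ∂_1 are all 1, so H_0 = Z^2.
  H_1: rank ker ∂_1 − rank ∂_2 = (18 − 11) − 3 = 4, and the invariant factors of ∂_2 are all 1, so H_1 = Z^4.
  H_2: rank ker ∂_2 − rank ∂_3 = (4 − 3) − 0 = 1, and there is no ∂_3, so H_2 = Z.

As a check, the Euler characteristic is 13 − 18 + 4 = -1, which agrees with 2 − 4 + 1 = -1.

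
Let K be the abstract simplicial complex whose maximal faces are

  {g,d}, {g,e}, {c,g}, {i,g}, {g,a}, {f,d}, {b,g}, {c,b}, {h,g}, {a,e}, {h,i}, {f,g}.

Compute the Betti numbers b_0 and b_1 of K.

We work with the vertex ordering a < b < c < d < e < f < g < h < i. The simplices of K, each written with vertices in increasing order, are:

  0-simplices (9): a, b, c, d, e, f, g, h, i
  1-simplices (12): ae, ag, bc, bg, cg, df, dg, eg, fg, gh, gi, hi

Hence C_0 ≅ Z^9, C_1 ≅ Z^12.

Boundary ∂_1: C_1 → C_0 is given by ∂[p,q] = [q] − [p]. For instance
  ∂hi = i − h.
This gives a 9×12 integer matrix of rank 8; reducing to Smith normal form yields diagonal entries (1,1,1,1,1,1,1,1).

From H_k ≅ ker(∂_k) / im(∂_{k+1}) we obtain:

  H_0: rank C_0 − rank ∂_1 = 9 − 8 = 1, and the invariant factors of ∂_1 are all 1, so H_0 ≅ Z.
  H_1: rank ker ∂_1 − rank ∂_2 = (12 − 8) − 0 = 4, and there is no ∂_2, so H_1 ≅ Z^4.

Hence the Betti numbers are b_0 = 1, b_1 = 4.

b_0 = 1, b_1 = 4.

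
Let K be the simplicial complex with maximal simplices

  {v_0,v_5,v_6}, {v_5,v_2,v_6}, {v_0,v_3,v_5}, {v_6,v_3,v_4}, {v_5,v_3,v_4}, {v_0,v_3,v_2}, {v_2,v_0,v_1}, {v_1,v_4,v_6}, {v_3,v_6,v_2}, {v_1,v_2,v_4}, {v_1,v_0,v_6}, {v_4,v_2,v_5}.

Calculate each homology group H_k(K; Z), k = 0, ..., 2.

H_0 ≅ Z,  H_1 ≅ Z/2,  H_2 = 0.

Order the vertices as v_0 < v_1 < v_2 < v_3 < v_4 < v_5 < v_6. Listing each simplex with vertices in this order, K has dimension 2 with simplices:

  0-simplices (7): [v_0], [v_1], [v_2], [v_3], [v_4], [v_5], [v_6]
  1-simplices (18): (18 of them)
  2-simplices (12): (12 of them)

so the chain groups are C_0 ≅ Z^7, C_1 ≅ Z^18, C_2 ≅ Z^12.

Boundary ∂_1: C_1 → C_0 sends each edge [p,q] (with p < q) to q − p.
The resulting 7×18 matrix has rank 6, and its Smith normal form has invariant factors (1,1,1,1,1,1).

The boundary map ∂_2: C_2 → C_1 maps a triangle to the signed sum of its edges. For instance
  ∂[v_2,v_3,v_6] = [v_3,v_6] − [v_2,v_6] + [v_2,v_3],
  ∂[v_3,v_4,v_5] = [v_4,v_5] − [v_3,v_5] + [v_3,v_4].
As a 18×12 matrix over Z this has rank 12, with invariant factors (1,1,1,1,1,1,1,1,1,1,1,2).

Computing H_k = (kernel of ∂_k) / (image of ∂_{k+1}):

  H_0: rank C_0 − rank ∂_1 = 7 − 6 = 1, and the invariant factors of ∂_1 are all 1, so H_0 = Z.
  H_1: rank ker ∂_1 − rank ∂_2 = (18 − 6) − 12 = 0, and ∂_2 has invariant factor 2 > 1, so H_1 = Z/2.
  H_2: rank ker ∂_2 − rank ∂_3 = (12 − 12) − 0 = 0, and there is no ∂_3, so H_2 = 0.

As a check, the Euler characteristic is 7 − 18 + 12 = 1, which agrees with 1 − 0 + 0 = 1.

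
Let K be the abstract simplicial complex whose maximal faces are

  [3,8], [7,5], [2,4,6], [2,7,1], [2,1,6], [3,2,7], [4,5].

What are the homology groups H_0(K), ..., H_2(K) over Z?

H_0 = Z,  H_1 = Z,  H_2 = 0.

Take the total order 1 < 2 < 3 < 4 < 5 < 6 < 7 < 8 on the vertex set. Then K (dimension 2) consists of the simplices:

  0-simplices (8): [1], [2], [3], [4], [5], [6], [7], [8]
  1-simplices (12): [1,2], [1,6], [1,7], [2,3], [2,4], [2,6], [2,7], [3,7], [3,8], [4,5], [4,6], [5,7]
  2-simplices (4): [1,2,6], [1,2,7], [2,3,7], [2,4,6]

Hence C_0 ≅ Z^8, C_1 ≅ Z^12, C_2 ≅ Z^4.

The boundary map ∂_1: C_1 → C_0 is given by ∂[p,q] = [q] − [p]. For instance
  ∂[1,7] = [7] − [1].
As a 8×12 matrix over Z this has rank 7, with invariant factors (1,1,1,1,1,1,1).

The boundary map ∂_2: C_2 → C_1 acts by ∂[p,q,r] = [q,r] − [p,r] + [p,q]. For instance
  ∂[2,4,6] = [4,6] − [2,6] + [2,4],
  ∂[1,2,7] = [2,7] − [1,7] + [1,2].
The 12×4 boundary matrix has rank 4 and Smith normal form diag(1,1,1,1).

From H_k ≅ ker(∂_k) / im(∂_{k+1}) we obtain:

  H_0: rank C_0 − rank ∂_1 = 8 − 7 = 1, and the invariant factors of ∂_1 are all 1, so H_0 ≅ Z.
  H_1: rank ker ∂_1 − rank ∂_2 = (12 − 7) − 4 = 1, and the invariant factors of ∂_2 are all 1, so H_1 ≅ Z.
  H_2: rank ker ∂_2 − rank ∂_3 = (4 − 4) − 0 = 0, and there is no ∂_3, so H_2 ≅ 0.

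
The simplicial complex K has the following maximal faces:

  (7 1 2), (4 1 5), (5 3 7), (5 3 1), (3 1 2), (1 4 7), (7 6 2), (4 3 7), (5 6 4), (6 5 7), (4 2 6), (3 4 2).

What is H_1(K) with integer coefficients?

H_1 = Z/2.

Take the total order 1 < 2 < 3 < 4 < 5 < 6 < 7 on the vertex set. Then K (dimension 2) consists of the simplices:

  0-simplices (7): [1], [2], [3], [4], [5], [6], [7]
  1-simplices (18): [1,2], [1,3], [1,4], [1,5], [1,7], [2,3], [2,4], [2,6], [2,7], [3,4], [3,5], [3,7], [4,5], [4,6], [4,7], [5,6], [5,7], [6,7]
  2-simplices (12): [1,2,3], [1,2,7], [1,3,5], [1,4,5], [1,4,7], [2,3,4], [2,4,6], [2,6,7], [3,4,7], [3,5,7], [4,5,6], [5,6,7]

giving chain groups C_0 ≅ Z^7, C_1 ≅ Z^18, C_2 ≅ Z^12.

The boundary map ∂_1: C_1 → C_0 sends each edge [p,q] (with p < q) to q − p.
The resulting 7×18 matrix has rank 6, and its Smith normal form has invariant factors (1,1,1,1,1,1).

∂_2: C_2 → C_1 acts by ∂[p,q,r] = [q,r] − [p,r] + [p,q]. For instance
  ∂[3,4,7] = [4,7] − [3,7] + [3,4],
  ∂[1,3,5] = [3,5] − [1,5] + [1,3].
The 18×12 boundary matrix has rank 12 and Smith normal form diag(1,1,1,1,1,1,1,1,1,1,1,2).

Computing H_k = (kernel of ∂_k) / (image of ∂_{k+1}):

  H_1: rank ker ∂_1 − rank ∂_2 = (18 − 6) − 12 = 0, and ∂_2 has invariant factor 2 > 1, so H_1 = Z/2.

(K is a triangulation of the real projective plane RP^2.)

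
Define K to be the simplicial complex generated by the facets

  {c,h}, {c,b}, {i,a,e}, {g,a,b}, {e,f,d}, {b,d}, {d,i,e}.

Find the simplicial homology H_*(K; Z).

H_0 = Z,  H_1 = Z,  H_2 = 0.

Order the vertices as a < b < c < d < e < f < g < h < i. Listing each simplex with vertices in this order, K has dimension 2 with simplices:

  0-simplices (9): a, b, c, d, e, f, g, h, i
  1-simplices (13): ab, ae, ag, ai, bc, bd, bg, ch, de, df, di, ef, ei
  2-simplices (4): abg, aei, def, dei

Hence C_0 ≅ Z^9, C_1 ≅ Z^13, C_2 ≅ Z^4.

The boundary map ∂_1: C_1 → C_0 sends each edge [p,q] (with p < q) to q − p. For instance
  ∂ei = i − e.
The 9×13 boundary matrix has rank 8 and Smith normal form diag(1,1,1,1,1,1,1,1).

∂_2: C_2 → C_1 maps a triangle to the signed sum of its edges. For instance
  ∂def = ef − df + de,
  ∂aei = ei − ai + ae.
As a 13×4 matrix over Z this has rank 4, with invariant factors (1,1,1,1).

From H_k ≅ ker(∂_k) / im(∂_{k+1}) we obtain:

  H_0: rank C_0 − rank ∂_1 = 9 − 8 = 1, and the invariant factors of ∂_1 are all 1, so H_0 ≅ Z.
  H_1: rank ker ∂_1 − rank ∂_2 = (13 − 8) − 4 = 1, and the invariant factors of ∂_2 are all 1, so H_1 ≅ Z.
  H_2: rank ker ∂_2 − rank ∂_3 = (4 − 4) − 0 = 0, and there is no ∂_3, so H_2 ≅ 0.

As a check, the Euler characteristic is 9 − 13 + 4 = 0, which agrees with 1 − 1 + 0 = 0.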